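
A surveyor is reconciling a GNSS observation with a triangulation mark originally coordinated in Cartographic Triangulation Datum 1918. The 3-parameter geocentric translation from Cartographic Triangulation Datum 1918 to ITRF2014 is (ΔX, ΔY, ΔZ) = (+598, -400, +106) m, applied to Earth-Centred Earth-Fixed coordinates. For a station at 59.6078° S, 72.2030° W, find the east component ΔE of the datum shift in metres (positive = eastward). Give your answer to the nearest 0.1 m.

ΔE = 447.1 m

At φ = -59.6078°, λ = -72.2030°: sin φ = -0.862583, cos φ = 0.505916, sin λ = -0.952145, cos λ = 0.305645.
ΔE = −sin λ·ΔX + cos λ·ΔY = −(-0.952145)·(598) + (0.305645)·(-400) = 447.12 m.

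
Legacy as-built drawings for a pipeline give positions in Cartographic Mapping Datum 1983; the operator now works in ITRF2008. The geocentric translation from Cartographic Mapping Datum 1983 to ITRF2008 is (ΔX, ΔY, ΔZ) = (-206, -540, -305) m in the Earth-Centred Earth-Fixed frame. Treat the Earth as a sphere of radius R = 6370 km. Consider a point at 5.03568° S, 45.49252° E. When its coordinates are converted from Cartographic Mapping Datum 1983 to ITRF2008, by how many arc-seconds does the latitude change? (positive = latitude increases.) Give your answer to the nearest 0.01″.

Δφ = -11.34″

sin φ = -0.087776, cos φ = 0.996140, sin λ = 0.713159, cos λ = 0.701002.
North component: ΔN = −sin φ cos λ·ΔX − sin φ sin λ·ΔY + cos φ·ΔZ = −(-0.087776)(0.701002)(-206) − (-0.087776)(0.713159)(-540) + (0.996140)(-305) = -350.30 m.
1° of latitude spans πR/180 = 111177 m, so Δφ = -350.30 / 111177 × 3600 = -11.343″.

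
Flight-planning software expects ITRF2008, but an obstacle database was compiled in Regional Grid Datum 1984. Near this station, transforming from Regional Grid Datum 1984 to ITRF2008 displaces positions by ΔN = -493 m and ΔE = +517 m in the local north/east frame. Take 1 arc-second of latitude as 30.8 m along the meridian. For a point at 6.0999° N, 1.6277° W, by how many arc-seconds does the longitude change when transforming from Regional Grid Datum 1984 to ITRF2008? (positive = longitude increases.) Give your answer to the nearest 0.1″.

Δλ = 16.9″

At latitude 6.0999°, cos φ = 0.994338.
1″ of longitude at this latitude = 30.80 × cos φ = 30.6256 m, so Δλ = 517.0 / 30.6256 = 16.881″.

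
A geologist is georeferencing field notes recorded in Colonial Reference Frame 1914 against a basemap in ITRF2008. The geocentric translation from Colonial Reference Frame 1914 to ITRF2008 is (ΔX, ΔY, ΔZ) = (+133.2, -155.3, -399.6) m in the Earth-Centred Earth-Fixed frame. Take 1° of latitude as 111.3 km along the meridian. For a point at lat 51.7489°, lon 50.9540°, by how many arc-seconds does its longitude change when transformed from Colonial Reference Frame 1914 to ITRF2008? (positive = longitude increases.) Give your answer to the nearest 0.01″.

Δλ = -10.52″

sin φ = 0.785305, cos φ = 0.619109, sin λ = 0.776640, cos λ = 0.629944.
East component: ΔE = −sin λ·ΔX + cos λ·ΔY = −(0.776640)(133.2) + (0.629944)(-155.3) = -201.28 m.
1° of latitude spans 111300 m; at latitude φ, 1° of longitude spans that × cos φ = 68906.8 m, so Δλ = -201.28 / 68906.8 × 3600 = -10.516″.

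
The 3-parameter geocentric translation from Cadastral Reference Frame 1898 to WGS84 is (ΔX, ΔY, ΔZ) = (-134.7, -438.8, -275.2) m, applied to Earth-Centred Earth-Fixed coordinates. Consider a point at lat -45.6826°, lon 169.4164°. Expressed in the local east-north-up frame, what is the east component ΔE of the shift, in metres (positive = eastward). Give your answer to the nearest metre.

At φ = -45.6826°, λ = 169.4164°: sin φ = -0.715481, cos φ = 0.698633, sin λ = 0.183670, cos λ = -0.982988.
ΔE = −sin λ·ΔX + cos λ·ΔY = −(0.183670)·(-134.7) + (-0.982988)·(-438.8) = 456.08 m.

ΔE = 456 m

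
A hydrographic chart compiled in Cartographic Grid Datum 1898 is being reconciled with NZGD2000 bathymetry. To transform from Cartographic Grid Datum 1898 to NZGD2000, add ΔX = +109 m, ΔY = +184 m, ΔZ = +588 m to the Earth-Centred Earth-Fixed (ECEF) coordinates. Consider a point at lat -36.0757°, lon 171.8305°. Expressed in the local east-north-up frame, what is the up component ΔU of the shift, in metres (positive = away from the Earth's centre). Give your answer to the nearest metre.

The local up (radial) axis is (cos φ cos λ, cos φ sin λ, sin φ), giving ΔU = -87.204 + 21.133 − 346.246 = -412.32 m.

ΔU = -412 m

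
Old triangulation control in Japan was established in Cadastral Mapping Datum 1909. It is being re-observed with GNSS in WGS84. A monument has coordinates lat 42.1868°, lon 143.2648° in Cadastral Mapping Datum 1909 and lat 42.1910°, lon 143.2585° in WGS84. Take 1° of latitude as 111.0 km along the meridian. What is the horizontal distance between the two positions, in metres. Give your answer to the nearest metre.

Δφ = 42.1910° − 42.1868° = +0.0042°; Δλ = 143.2585° − 143.2648° = -0.0063°.
ΔN = Δφ × 111000 = 466.2 m; ΔE = Δλ × 111000 × cos(42.1868°) = -0.0063 × 111000 × 0.740959 = -518.2 m.
Distance = √(ΔE² + ΔN²) = √((-518.2)² + 466.2²) = 697.0 m.

697 m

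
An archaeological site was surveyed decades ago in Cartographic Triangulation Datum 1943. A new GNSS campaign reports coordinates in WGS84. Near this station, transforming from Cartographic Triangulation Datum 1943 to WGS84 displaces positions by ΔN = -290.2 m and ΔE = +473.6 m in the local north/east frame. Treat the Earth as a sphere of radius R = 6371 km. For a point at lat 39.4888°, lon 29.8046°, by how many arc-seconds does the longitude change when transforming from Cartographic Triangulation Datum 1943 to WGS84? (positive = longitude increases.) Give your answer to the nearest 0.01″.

Δλ = 19.87″

At latitude 39.4888°, cos φ = 0.771749.
One radian of longitude at latitude φ spans R cos φ, so Δλ = ΔE / (R cos φ) = 473.6 / (6371000 × 0.771749) = 9.6323e-05 rad = 19.868″.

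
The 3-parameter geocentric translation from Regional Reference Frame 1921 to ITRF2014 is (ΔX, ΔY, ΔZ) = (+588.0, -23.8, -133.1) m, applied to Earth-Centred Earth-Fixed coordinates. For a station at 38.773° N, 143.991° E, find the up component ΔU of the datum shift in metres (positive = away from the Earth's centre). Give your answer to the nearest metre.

The local up (radial) axis is (cos φ cos λ, cos φ sin λ, sin φ), giving ΔU = -370.831 − 10.909 − 83.352 = -465.09 m.

ΔU = -465 m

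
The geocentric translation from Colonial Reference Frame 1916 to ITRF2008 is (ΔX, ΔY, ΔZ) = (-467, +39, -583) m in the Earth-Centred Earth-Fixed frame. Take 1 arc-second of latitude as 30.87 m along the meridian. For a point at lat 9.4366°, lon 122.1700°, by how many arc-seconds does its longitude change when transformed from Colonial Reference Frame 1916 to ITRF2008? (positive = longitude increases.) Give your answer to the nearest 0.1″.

sin φ = 0.163956, cos φ = 0.986468, sin λ = 0.846472, cos λ = -0.532433.
East component: ΔE = −sin λ·ΔX + cos λ·ΔY = −(0.846472)(-467) + (-0.532433)(39) = 374.54 m.
1° of latitude spans 3600 × 30.87 = 111132 m; at latitude φ, 1° of longitude spans that × cos φ = 109628.1 m, so Δλ = 374.54 / 109628.1 × 3600 = 12.299″.

Δλ = 12.3″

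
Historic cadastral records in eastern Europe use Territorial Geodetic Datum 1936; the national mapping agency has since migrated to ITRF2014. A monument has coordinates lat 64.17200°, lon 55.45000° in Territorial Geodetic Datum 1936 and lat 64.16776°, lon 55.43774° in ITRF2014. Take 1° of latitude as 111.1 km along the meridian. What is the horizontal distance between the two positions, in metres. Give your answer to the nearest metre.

758 m

Δφ = 64.16776° − 64.17200° = -0.00424°; Δλ = 55.43774° − 55.45000° = -0.01226°.
ΔN = Δφ × 111100 = -471.1 m; ΔE = Δλ × 111100 × cos(64.17200°) = -0.01226 × 111100 × 0.435671 = -593.4 m.
Distance = √(ΔE² + ΔN²) = √((-593.4)² + (-471.1)²) = 757.7 m.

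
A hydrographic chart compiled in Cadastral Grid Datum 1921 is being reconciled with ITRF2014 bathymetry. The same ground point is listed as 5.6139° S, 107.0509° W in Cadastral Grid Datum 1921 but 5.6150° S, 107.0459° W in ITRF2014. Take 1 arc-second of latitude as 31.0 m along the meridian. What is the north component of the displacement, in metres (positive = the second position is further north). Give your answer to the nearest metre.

Δφ = -5.6150° − -5.6139° = -0.0011°; Δλ = -107.0459° − -107.0509° = +0.0050°.
1° of latitude = 3600 × 31.00 = 111600 m.
ΔN = Δφ × 111600 = -122.8 m; ΔE = Δλ × 111600 × cos(-5.6139°) = +0.0050 × 111600 × 0.995204 = 555.3 m.

ΔN = -123 m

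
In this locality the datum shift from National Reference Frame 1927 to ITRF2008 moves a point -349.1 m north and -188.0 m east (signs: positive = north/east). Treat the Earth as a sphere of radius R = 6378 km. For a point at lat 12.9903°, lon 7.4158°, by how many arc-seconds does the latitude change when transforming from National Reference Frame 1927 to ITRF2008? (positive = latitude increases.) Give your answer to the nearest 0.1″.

Δφ = -11.3″

On a sphere of radius R, 1 rad of latitude = R, so Δφ = ΔN / R = -349.1 / 6378000 = -5.4735e-05 rad = -11.290″.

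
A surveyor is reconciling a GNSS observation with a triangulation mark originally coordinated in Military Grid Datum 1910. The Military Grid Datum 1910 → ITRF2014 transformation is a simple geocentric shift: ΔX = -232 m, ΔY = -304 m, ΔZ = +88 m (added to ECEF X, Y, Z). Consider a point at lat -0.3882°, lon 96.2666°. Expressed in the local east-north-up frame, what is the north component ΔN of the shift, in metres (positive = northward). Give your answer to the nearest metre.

ΔN = 86 m

At φ = -0.3882°, λ = 96.2666°: sin φ = -0.006775, cos φ = 0.999977, sin λ = 0.994025, cos λ = -0.109155.
ΔN = −sin φ cos λ·ΔX − sin φ sin λ·ΔY + cos φ·ΔZ = −(-0.006775)(-0.109155)(-232) − (-0.006775)(0.994025)(-304) + (0.999977)(88) = 86.12 m.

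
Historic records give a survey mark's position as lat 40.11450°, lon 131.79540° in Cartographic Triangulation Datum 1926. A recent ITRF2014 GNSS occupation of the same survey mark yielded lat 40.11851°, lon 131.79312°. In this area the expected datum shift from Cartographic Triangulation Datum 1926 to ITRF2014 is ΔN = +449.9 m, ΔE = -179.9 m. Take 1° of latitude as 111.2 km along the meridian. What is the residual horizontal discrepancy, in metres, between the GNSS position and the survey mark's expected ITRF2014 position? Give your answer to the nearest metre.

Observed coordinate differences: Δφ = +0.00401°, Δλ = -0.00228°.
Converting to metres (1° lat = 111200 m, cos φ = 0.764758): observed ΔN = 445.9 m, observed ΔE = -193.9 m.
Subtracting the expected shift leaves a residual of 445.9 − (449.9) = -4.0 m north and -193.9 − (-179.9) = -14.0 m east.
Residual distance = √((-4.0)² + (-14.0)²) = 14.6 m.

15 m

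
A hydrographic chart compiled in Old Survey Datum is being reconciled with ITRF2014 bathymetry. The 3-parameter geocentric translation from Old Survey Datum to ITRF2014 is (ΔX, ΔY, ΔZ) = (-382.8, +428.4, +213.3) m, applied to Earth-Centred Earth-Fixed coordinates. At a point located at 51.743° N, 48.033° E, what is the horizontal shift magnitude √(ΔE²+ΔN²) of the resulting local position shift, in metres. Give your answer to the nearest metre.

577 m

The local east axis at (φ, λ) is (−sin λ, cos λ, 0), so ΔE = −sin(48.033°)·(-382.8) + cos(48.033°)·428.4 = 571.10 m.
The local north axis is (−sin φ cos λ, −sin φ sin λ, cos φ), giving ΔN = 201.006 − 250.122 + 132.073 = 82.96 m.
Horizontal magnitude = √(ΔE² + ΔN²) = √(571.10² + 82.96²) = 577.09 m.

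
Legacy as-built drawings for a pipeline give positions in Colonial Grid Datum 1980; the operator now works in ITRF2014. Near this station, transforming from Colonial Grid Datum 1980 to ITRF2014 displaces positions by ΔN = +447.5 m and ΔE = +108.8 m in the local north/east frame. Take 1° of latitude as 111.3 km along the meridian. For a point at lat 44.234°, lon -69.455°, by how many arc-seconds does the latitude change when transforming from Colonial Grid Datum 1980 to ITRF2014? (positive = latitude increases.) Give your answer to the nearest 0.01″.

Δφ = 14.47″

1° of latitude = 111.3 km, so Δφ = 447.5 / 111300 = 0.0040207° = 14.474″.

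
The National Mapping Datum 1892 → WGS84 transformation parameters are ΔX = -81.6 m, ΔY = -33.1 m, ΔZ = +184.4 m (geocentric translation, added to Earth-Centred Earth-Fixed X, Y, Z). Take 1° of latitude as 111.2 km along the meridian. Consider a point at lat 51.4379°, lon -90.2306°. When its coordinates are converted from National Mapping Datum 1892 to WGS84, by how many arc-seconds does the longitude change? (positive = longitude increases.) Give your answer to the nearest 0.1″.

Δλ = -4.2″

sin φ = 0.781933, cos φ = 0.623363, sin λ = -0.999992, cos λ = -0.004025.
East component: ΔE = −sin λ·ΔX + cos λ·ΔY = −(-0.999992)(-81.6) + (-0.004025)(-33.1) = -81.47 m.
1° of latitude spans 111200 m; at latitude φ, 1° of longitude spans that × cos φ = 69317.9 m, so Δλ = -81.47 / 69317.9 × 3600 = -4.231″.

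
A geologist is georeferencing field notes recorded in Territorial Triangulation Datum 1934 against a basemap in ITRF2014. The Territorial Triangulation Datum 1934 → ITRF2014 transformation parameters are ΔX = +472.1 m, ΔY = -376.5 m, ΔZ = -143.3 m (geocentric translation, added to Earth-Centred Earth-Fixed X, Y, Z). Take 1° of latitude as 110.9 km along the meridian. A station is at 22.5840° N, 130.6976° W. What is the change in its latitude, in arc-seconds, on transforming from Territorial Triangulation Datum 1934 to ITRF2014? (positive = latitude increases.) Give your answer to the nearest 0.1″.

sin φ = 0.384037, cos φ = 0.923317, sin λ = -0.758162, cos λ = -0.652067.
North component: ΔN = −sin φ cos λ·ΔX − sin φ sin λ·ΔY + cos φ·ΔZ = −(0.384037)(-0.652067)(472.1) − (0.384037)(-0.758162)(-376.5) + (0.923317)(-143.3) = -123.71 m.
1° of latitude spans 110900 m, so Δφ = -123.71 / 110900 × 3600 = -4.016″.

Δφ = -4.0″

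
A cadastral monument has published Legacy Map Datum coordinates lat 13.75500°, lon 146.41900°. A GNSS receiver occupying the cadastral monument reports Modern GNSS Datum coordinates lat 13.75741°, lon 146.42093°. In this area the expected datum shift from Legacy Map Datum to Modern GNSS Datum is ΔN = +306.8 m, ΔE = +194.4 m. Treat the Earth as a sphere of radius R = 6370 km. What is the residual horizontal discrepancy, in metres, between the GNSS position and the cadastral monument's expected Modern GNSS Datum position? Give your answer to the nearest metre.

Observed coordinate differences: Δφ = +0.00241°, Δλ = +0.00193°.
Converting to metres (1° lat = 111177 m, cos φ = 0.971321): observed ΔN = 267.9 m, observed ΔE = 208.4 m.
Subtracting the expected shift leaves a residual of 267.9 − (306.8) = -38.9 m north and 208.4 − (194.4) = 14.0 m east.
Residual distance = √((-38.9)² + 14.0²) = 41.3 m.

41 m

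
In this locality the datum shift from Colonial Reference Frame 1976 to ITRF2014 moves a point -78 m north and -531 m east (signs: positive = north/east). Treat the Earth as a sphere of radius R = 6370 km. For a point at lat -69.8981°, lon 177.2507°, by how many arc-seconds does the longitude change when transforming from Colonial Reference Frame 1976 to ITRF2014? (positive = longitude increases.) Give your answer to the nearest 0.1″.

At latitude -69.8981°, cos φ = 0.343691.
One radian of longitude at latitude φ spans R cos φ, so Δλ = ΔE / (R cos φ) = -531.0 / (6370000 × 0.343691) = -2.4254e-04 rad = -50.028″.

Δλ = -50.0″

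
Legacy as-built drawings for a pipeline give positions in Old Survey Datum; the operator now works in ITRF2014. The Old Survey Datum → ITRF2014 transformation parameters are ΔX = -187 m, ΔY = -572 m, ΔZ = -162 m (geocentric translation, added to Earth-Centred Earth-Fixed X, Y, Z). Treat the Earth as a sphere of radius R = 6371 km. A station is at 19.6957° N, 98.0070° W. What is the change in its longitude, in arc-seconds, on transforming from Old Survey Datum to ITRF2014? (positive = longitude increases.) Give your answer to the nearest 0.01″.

sin φ = 0.337025, cos φ = 0.941496, sin λ = -0.990251, cos λ = -0.139294.
East component: ΔE = −sin λ·ΔX + cos λ·ΔY = −(-0.990251)(-187) + (-0.139294)(-572) = -105.50 m.
1° of latitude spans πR/180 = 111195 m; at latitude φ, 1° of longitude spans that × cos φ = 104689.6 m, so Δλ = -105.50 / 104689.6 × 3600 = -3.628″.

Δλ = -3.63″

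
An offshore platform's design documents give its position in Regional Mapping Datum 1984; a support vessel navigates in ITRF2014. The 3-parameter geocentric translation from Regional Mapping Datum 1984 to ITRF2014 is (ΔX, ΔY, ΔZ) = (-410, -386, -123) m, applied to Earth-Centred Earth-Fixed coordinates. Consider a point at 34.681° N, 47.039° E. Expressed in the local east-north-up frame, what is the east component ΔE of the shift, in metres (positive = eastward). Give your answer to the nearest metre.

At φ = 34.681°, λ = 47.039°: sin φ = 0.569007, cos φ = 0.822333, sin λ = 0.731818, cos λ = 0.681500.
ΔE = −sin λ·ΔX + cos λ·ΔY = −(0.731818)·(-410) + (0.681500)·(-386) = 36.99 m.

ΔE = 37 m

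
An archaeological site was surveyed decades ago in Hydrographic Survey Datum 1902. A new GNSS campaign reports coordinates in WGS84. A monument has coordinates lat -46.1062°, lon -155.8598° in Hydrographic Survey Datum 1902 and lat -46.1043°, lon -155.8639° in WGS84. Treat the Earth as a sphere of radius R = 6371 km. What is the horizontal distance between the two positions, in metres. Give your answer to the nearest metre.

Δφ = -46.1043° − -46.1062° = +0.0019°; Δλ = -155.8639° − -155.8598° = -0.0041°.
1° along a meridian = πR/180 = 111195 m.
ΔN = Δφ × 111195 = 211.3 m; ΔE = Δλ × 111195 × cos(-46.1062°) = -0.0041 × 111195 × 0.693324 = -316.1 m.
Distance = √(ΔE² + ΔN²) = √((-316.1)² + 211.3²) = 380.2 m.

380 m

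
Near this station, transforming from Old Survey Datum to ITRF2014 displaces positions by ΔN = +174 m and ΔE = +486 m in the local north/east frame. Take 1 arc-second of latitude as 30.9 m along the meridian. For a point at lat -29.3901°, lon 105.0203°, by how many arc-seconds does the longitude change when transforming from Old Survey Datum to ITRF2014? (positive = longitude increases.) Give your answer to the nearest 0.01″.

At latitude -29.3901°, cos φ = 0.871299.
1″ of longitude at this latitude = 30.90 × cos φ = 26.9231 m, so Δλ = 486.0 / 26.9231 = 18.051″.

Δλ = 18.05″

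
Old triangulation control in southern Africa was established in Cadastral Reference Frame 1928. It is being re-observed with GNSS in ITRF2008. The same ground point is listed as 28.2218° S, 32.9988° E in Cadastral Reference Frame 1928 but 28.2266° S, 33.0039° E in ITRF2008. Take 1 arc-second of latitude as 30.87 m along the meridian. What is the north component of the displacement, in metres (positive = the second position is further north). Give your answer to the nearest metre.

ΔN = -533 m

Δφ = -28.2266° − -28.2218° = -0.0048°; Δλ = 33.0039° − 32.9988° = +0.0051°.
1° of latitude = 3600 × 30.87 = 111132 m.
ΔN = Δφ × 111132 = -533.4 m; ΔE = Δλ × 111132 × cos(-28.2218°) = +0.0051 × 111132 × 0.881124 = 499.4 m.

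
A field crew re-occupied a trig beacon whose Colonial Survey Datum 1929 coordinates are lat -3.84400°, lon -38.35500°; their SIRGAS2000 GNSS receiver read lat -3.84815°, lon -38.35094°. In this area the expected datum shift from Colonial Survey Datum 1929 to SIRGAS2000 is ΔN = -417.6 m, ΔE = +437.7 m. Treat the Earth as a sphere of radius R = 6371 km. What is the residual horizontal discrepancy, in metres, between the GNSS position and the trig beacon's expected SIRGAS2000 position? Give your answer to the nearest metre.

Observed coordinate differences: Δφ = -0.00415°, Δλ = +0.00406°.
Converting to metres (1° lat = 111195 m, cos φ = 0.997750): observed ΔN = -461.5 m, observed ΔE = 450.4 m.
Subtracting the expected shift leaves a residual of -461.5 − (-417.6) = -43.9 m north and 450.4 − (437.7) = 12.7 m east.
Residual distance = √((-43.9)² + 12.7²) = 45.7 m.

46 m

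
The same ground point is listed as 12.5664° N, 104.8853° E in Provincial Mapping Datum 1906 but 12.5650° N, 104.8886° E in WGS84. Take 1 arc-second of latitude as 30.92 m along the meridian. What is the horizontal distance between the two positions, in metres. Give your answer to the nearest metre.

391 m

Δφ = 12.5650° − 12.5664° = -0.0014°; Δλ = 104.8886° − 104.8853° = +0.0033°.
1° of latitude = 3600 × 30.92 = 111312 m.
ΔN = Δφ × 111312 = -155.8 m; ΔE = Δλ × 111312 × cos(12.5664°) = +0.0033 × 111312 × 0.976045 = 358.5 m.
Distance = √(ΔE² + ΔN²) = √(358.5² + (-155.8)²) = 390.9 m.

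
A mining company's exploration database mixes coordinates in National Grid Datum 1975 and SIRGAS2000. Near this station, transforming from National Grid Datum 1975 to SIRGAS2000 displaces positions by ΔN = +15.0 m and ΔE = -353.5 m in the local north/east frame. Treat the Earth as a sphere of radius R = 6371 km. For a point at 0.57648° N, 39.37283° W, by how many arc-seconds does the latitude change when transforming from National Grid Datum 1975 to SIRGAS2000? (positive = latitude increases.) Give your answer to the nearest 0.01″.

Δφ = 0.49″

On a sphere of radius R, 1 rad of latitude = R, so Δφ = ΔN / R = 15.0 / 6371000 = 2.3544e-06 rad = 0.486″.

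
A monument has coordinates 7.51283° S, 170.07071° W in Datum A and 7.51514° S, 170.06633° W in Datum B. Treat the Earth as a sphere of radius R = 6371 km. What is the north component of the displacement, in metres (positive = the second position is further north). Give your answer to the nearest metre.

Δφ = -7.51514° − -7.51283° = -0.00231°; Δλ = -170.06633° − -170.07071° = +0.00438°.
1° along a meridian = πR/180 = 111195 m.
ΔN = Δφ × 111195 = -256.9 m; ΔE = Δλ × 111195 × cos(-7.51283°) = +0.00438 × 111195 × 0.991416 = 482.9 m.

ΔN = -257 m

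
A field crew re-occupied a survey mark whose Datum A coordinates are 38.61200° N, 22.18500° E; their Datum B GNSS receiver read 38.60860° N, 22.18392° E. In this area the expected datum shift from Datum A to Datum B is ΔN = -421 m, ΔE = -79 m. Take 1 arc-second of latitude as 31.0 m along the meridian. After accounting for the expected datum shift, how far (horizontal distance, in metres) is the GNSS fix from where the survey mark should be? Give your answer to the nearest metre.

Observed coordinate differences: Δφ = -0.00340°, Δλ = -0.00108°.
Converting to metres (1° lat = 111600 m, cos φ = 0.781390): observed ΔN = -379.4 m, observed ΔE = -94.2 m.
Subtracting the expected shift leaves a residual of -379.4 − (-421) = 41.6 m north and -94.2 − (-79) = -15.2 m east.
Residual distance = √(41.6² + (-15.2)²) = 44.2 m.

44 m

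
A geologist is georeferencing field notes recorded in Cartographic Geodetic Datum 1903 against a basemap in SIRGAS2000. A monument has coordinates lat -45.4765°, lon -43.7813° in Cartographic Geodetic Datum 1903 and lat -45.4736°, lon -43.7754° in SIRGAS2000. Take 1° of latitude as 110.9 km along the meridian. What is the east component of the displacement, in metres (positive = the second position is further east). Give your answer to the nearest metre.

ΔE = 459 m

Δφ = -45.4736° − -45.4765° = +0.0029°; Δλ = -43.7754° − -43.7813° = +0.0059°.
ΔN = Δφ × 110900 = 321.6 m; ΔE = Δλ × 110900 × cos(-45.4765°) = +0.0059 × 110900 × 0.701202 = 458.8 m.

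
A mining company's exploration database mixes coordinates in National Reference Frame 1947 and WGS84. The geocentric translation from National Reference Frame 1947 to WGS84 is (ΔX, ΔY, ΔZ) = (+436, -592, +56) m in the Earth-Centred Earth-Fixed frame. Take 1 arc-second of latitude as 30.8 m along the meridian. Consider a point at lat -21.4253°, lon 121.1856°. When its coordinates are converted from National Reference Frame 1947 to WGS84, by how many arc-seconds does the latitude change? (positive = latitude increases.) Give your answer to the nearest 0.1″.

Δφ = -7.0″

sin φ = -0.365288, cos φ = 0.930895, sin λ = 0.855494, cos λ = -0.517812.
North component: ΔN = −sin φ cos λ·ΔX − sin φ sin λ·ΔY + cos φ·ΔZ = −(-0.365288)(-0.517812)(436) − (-0.365288)(0.855494)(-592) + (0.930895)(56) = -215.34 m.
1° of latitude spans 3600 × 30.80 = 110880 m, so Δφ = -215.34 / 110880 × 3600 = -6.992″.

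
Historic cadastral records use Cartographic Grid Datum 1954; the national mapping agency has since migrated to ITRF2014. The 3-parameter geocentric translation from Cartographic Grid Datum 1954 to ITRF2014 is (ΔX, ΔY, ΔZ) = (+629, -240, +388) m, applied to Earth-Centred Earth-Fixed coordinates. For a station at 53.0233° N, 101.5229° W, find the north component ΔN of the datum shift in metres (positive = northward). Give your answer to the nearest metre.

ΔN = 146 m

The local north axis is (−sin φ cos λ, −sin φ sin λ, cos φ), giving ΔN = 100.378 − 187.867 + 233.378 = 145.89 m.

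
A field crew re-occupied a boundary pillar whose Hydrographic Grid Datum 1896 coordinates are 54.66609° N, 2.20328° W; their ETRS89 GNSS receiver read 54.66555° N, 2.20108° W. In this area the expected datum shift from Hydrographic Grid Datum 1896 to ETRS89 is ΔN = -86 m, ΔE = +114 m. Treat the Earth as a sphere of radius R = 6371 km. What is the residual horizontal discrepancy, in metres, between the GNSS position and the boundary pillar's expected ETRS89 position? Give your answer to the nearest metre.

38 m

Observed coordinate differences: Δφ = -0.00054°, Δλ = +0.00220°.
Converting to metres (1° lat = 111195 m, cos φ = 0.578341): observed ΔN = -60.0 m, observed ΔE = 141.5 m.
Subtracting the expected shift leaves a residual of -60.0 − (-86) = 26.0 m north and 141.5 − (114) = 27.5 m east.
Residual distance = √(26.0² + 27.5²) = 37.8 m.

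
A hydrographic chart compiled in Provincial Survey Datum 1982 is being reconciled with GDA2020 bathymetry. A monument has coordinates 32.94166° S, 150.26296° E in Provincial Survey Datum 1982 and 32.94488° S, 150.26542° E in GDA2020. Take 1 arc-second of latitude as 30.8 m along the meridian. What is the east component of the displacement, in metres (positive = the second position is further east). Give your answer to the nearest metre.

ΔE = 229 m

Δφ = -32.94488° − -32.94166° = -0.00322°; Δλ = 150.26542° − 150.26296° = +0.00246°.
1° of latitude = 3600 × 30.80 = 110880 m.
ΔN = Δφ × 110880 = -357.0 m; ΔE = Δλ × 110880 × cos(-32.94166°) = +0.00246 × 110880 × 0.839225 = 228.9 m.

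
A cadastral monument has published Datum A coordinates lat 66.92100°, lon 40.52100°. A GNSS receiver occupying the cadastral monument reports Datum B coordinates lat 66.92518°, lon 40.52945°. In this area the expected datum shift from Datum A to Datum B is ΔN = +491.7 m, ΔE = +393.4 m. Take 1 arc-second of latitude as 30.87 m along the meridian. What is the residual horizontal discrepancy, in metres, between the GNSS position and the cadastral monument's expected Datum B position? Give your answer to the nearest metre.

Observed coordinate differences: Δφ = +0.00418°, Δλ = +0.00845°.
Converting to metres (1° lat = 111132 m, cos φ = 0.392000): observed ΔN = 464.5 m, observed ΔE = 368.1 m.
Subtracting the expected shift leaves a residual of 464.5 − (491.7) = -27.2 m north and 368.1 − (393.4) = -25.3 m east.
Residual distance = √((-27.2)² + (-25.3)²) = 37.1 m.

37 m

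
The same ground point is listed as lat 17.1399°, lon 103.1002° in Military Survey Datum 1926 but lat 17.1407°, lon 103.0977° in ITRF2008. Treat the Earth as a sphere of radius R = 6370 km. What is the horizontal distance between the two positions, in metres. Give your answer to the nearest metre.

280 m

Δφ = 17.1407° − 17.1399° = +0.0008°; Δλ = 103.0977° − 103.1002° = -0.0025°.
1° along a meridian = πR/180 = 111177 m.
ΔN = Δφ × 111177 = 88.9 m; ΔE = Δλ × 111177 × cos(17.1399°) = -0.0025 × 111177 × 0.955588 = -265.6 m.
Distance = √(ΔE² + ΔN²) = √((-265.6)² + 88.9²) = 280.1 m.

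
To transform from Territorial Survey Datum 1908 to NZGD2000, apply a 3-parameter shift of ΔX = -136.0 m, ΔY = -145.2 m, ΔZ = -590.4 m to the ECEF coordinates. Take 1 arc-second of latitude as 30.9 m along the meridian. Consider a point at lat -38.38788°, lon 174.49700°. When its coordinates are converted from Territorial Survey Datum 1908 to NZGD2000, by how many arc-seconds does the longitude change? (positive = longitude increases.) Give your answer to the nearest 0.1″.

sin φ = -0.620982, cos φ = 0.783825, sin λ = 0.095898, cos λ = -0.995391.
East component: ΔE = −sin λ·ΔX + cos λ·ΔY = −(0.095898)(-136.0) + (-0.995391)(-145.2) = 157.57 m.
1° of latitude spans 3600 × 30.90 = 111240 m; at latitude φ, 1° of longitude spans that × cos φ = 87192.7 m, so Δλ = 157.57 / 87192.7 × 3600 = 6.506″.

Δλ = 6.5″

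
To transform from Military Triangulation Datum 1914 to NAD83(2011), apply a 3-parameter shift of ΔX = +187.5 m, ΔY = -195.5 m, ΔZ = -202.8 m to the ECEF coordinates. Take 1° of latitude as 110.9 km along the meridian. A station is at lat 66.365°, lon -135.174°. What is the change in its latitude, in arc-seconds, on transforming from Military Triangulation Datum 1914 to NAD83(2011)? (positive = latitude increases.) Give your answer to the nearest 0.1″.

sin φ = 0.916118, cos φ = 0.400909, sin λ = -0.704956, cos λ = -0.709251.
North component: ΔN = −sin φ cos λ·ΔX − sin φ sin λ·ΔY + cos φ·ΔZ = −(0.916118)(-0.709251)(187.5) − (0.916118)(-0.704956)(-195.5) + (0.400909)(-202.8) = -85.73 m.
1° of latitude spans 110900 m, so Δφ = -85.73 / 110900 × 3600 = -2.783″.

Δφ = -2.8″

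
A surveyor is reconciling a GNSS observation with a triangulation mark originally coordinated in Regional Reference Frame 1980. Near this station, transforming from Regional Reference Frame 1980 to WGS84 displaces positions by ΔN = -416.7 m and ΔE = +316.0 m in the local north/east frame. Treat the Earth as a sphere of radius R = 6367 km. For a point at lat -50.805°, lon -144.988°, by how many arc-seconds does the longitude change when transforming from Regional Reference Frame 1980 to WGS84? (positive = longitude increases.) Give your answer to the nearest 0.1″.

At latitude -50.805°, cos φ = 0.631962.
One radian of longitude at latitude φ spans R cos φ, so Δλ = ΔE / (R cos φ) = 316.0 / (6367000 × 0.631962) = 7.8535e-05 rad = 16.199″.

Δλ = 16.2″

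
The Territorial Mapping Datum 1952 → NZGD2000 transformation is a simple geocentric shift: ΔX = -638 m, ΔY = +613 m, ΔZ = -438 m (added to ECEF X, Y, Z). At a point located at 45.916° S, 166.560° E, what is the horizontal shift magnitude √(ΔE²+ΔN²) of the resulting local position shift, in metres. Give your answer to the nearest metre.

510 m

At φ = -45.916°, λ = 166.560°: sin φ = -0.718321, cos φ = 0.695712, sin λ = 0.232427, cos λ = -0.972614.
ΔE = −sin λ·ΔX + cos λ·ΔY = −(0.232427)·(-638) + (-0.972614)·(613) = -447.92 m.
ΔN = −sin φ cos λ·ΔX − sin φ sin λ·ΔY + cos φ·ΔZ = −(-0.718321)(-0.972614)(-638) − (-0.718321)(0.232427)(613) + (0.695712)(-438) = 243.36 m.
Horizontal magnitude = √(ΔE² + ΔN²) = √((-447.92)² + 243.36²) = 509.76 m.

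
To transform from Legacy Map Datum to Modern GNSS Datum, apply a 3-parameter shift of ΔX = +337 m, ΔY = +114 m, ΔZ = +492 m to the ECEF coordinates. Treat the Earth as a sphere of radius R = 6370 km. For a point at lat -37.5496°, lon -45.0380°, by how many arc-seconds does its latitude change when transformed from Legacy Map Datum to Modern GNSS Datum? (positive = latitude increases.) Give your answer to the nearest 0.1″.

sin φ = -0.609448, cos φ = 0.792826, sin λ = -0.707576, cos λ = 0.706638.
North component: ΔN = −sin φ cos λ·ΔX − sin φ sin λ·ΔY + cos φ·ΔZ = −(-0.609448)(0.706638)(337) − (-0.609448)(-0.707576)(114) + (0.792826)(492) = 486.04 m.
1° of latitude spans πR/180 = 111177 m, so Δφ = 486.04 / 111177 × 3600 = 15.738″.

Δφ = 15.7″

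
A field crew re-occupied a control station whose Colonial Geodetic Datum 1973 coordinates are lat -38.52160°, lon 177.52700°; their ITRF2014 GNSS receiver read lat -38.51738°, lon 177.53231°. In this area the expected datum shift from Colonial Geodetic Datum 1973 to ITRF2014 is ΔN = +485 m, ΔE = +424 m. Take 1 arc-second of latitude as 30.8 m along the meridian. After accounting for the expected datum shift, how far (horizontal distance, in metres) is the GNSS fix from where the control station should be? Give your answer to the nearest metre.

Observed coordinate differences: Δφ = +0.00422°, Δλ = +0.00531°.
Converting to metres (1° lat = 110880 m, cos φ = 0.782373): observed ΔN = 467.9 m, observed ΔE = 460.6 m.
Subtracting the expected shift leaves a residual of 467.9 − (485) = -17.1 m north and 460.6 − (424) = 36.6 m east.
Residual distance = √((-17.1)² + 36.6²) = 40.4 m.

40 m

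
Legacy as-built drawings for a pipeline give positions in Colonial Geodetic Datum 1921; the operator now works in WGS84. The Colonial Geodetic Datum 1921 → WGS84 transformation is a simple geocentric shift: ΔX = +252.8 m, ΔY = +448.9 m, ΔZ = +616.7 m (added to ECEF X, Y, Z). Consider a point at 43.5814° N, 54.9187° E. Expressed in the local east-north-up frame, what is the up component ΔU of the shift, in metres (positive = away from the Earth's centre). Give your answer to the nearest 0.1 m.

At φ = 43.5814°, λ = 54.9187°: sin φ = 0.689384, cos φ = 0.724396, sin λ = 0.818337, cos λ = 0.574738.
ΔU = cos φ cos λ·ΔX + cos φ sin λ·ΔY + sin φ·ΔZ = (0.724396)(0.574738)(252.8) + (0.724396)(0.818337)(448.9) + (0.689384)(616.7) = 796.50 m.

ΔU = 796.5 m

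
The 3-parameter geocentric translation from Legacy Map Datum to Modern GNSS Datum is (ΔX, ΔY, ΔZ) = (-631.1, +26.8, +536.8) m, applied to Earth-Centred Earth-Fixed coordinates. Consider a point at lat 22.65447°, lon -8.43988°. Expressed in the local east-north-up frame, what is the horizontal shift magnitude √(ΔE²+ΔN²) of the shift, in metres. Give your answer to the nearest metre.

740 m

At φ = 22.65447°, λ = -8.43988°: sin φ = 0.385173, cos φ = 0.922844, sin λ = -0.146772, cos λ = 0.989170.
ΔE = −sin λ·ΔX + cos λ·ΔY = −(-0.146772)·(-631.1) + (0.989170)·(26.8) = -66.12 m.
ΔN = −sin φ cos λ·ΔX − sin φ sin λ·ΔY + cos φ·ΔZ = −(0.385173)(0.989170)(-631.1) − (0.385173)(-0.146772)(26.8) + (0.922844)(536.8) = 737.35 m.
Horizontal magnitude = √(ΔE² + ΔN²) = √((-66.12)² + 737.35²) = 740.31 m.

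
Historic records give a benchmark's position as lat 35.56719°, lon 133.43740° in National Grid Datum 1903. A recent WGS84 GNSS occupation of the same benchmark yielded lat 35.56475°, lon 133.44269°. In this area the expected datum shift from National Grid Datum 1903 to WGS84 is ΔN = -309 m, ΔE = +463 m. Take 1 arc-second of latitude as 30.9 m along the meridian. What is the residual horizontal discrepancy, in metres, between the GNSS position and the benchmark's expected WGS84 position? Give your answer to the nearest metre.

41 m

Observed coordinate differences: Δφ = -0.00244°, Δλ = +0.00529°.
Converting to metres (1° lat = 111240 m, cos φ = 0.813434): observed ΔN = -271.4 m, observed ΔE = 478.7 m.
Subtracting the expected shift leaves a residual of -271.4 − (-309) = 37.6 m north and 478.7 − (463) = 15.7 m east.
Residual distance = √(37.6² + 15.7²) = 40.7 m.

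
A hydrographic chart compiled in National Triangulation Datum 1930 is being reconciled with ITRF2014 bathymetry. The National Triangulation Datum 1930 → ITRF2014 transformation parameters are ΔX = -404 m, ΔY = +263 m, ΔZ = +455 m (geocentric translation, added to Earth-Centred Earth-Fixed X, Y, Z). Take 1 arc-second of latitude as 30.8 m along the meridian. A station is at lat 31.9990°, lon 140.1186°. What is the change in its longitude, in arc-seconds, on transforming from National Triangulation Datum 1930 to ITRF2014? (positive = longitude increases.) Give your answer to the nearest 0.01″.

Δλ = 2.19″

sin φ = 0.529904, cos φ = 0.848057, sin λ = 0.641201, cos λ = -0.767373.
East component: ΔE = −sin λ·ΔX + cos λ·ΔY = −(0.641201)(-404) + (-0.767373)(263) = 57.23 m.
1° of latitude spans 3600 × 30.80 = 110880 m; at latitude φ, 1° of longitude spans that × cos φ = 94032.6 m, so Δλ = 57.23 / 94032.6 × 3600 = 2.191″.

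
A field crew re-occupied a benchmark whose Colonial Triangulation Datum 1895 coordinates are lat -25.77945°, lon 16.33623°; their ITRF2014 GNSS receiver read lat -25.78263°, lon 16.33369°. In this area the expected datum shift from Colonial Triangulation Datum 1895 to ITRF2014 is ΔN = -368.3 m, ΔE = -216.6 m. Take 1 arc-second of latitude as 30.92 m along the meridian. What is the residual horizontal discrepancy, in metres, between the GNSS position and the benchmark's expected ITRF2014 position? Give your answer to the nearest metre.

41 m

Observed coordinate differences: Δφ = -0.00318°, Δλ = -0.00254°.
Converting to metres (1° lat = 111312 m, cos φ = 0.900475): observed ΔN = -354.0 m, observed ΔE = -254.6 m.
Subtracting the expected shift leaves a residual of -354.0 − (-368.3) = 14.3 m north and -254.6 − (-216.6) = -38.0 m east.
Residual distance = √(14.3² + (-38.0)²) = 40.6 m.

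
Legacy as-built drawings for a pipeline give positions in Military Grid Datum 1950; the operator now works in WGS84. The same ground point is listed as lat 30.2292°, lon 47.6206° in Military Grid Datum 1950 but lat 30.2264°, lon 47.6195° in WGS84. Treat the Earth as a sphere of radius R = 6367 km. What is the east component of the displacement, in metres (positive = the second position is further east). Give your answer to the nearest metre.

ΔE = -106 m

Δφ = 30.2264° − 30.2292° = -0.0028°; Δλ = 47.6195° − 47.6206° = -0.0011°.
1° along a meridian = πR/180 = 111125 m.
ΔN = Δφ × 111125 = -311.2 m; ΔE = Δλ × 111125 × cos(30.2292°) = -0.0011 × 111125 × 0.864018 = -105.6 m.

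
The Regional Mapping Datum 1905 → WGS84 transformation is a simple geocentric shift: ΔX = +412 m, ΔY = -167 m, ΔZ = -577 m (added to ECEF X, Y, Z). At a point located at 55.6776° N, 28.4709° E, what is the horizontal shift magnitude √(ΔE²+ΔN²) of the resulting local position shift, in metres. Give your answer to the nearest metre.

At φ = 55.6776°, λ = 28.4709°: sin φ = 0.825878, cos φ = 0.563849, sin λ = 0.476712, cos λ = 0.879059.
ΔE = −sin λ·ΔX + cos λ·ΔY = −(0.476712)·(412) + (0.879059)·(-167) = -343.21 m.
ΔN = −sin φ cos λ·ΔX − sin φ sin λ·ΔY + cos φ·ΔZ = −(0.825878)(0.879059)(412) − (0.825878)(0.476712)(-167) + (0.563849)(-577) = -558.70 m.
Horizontal magnitude = √(ΔE² + ΔN²) = √((-343.21)² + (-558.70)²) = 655.70 m.

656 m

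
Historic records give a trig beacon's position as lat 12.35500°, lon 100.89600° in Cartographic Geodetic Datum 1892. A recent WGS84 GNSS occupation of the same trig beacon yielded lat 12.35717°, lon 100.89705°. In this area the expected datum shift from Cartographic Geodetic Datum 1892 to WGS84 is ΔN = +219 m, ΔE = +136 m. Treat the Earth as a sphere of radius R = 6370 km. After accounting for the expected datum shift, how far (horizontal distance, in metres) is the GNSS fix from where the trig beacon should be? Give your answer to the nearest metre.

31 m

Observed coordinate differences: Δφ = +0.00217°, Δλ = +0.00105°.
Converting to metres (1° lat = 111177 m, cos φ = 0.976841): observed ΔN = 241.3 m, observed ΔE = 114.0 m.
Subtracting the expected shift leaves a residual of 241.3 − (219) = 22.3 m north and 114.0 − (136) = -22.0 m east.
Residual distance = √(22.3² + (-22.0)²) = 31.3 m.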